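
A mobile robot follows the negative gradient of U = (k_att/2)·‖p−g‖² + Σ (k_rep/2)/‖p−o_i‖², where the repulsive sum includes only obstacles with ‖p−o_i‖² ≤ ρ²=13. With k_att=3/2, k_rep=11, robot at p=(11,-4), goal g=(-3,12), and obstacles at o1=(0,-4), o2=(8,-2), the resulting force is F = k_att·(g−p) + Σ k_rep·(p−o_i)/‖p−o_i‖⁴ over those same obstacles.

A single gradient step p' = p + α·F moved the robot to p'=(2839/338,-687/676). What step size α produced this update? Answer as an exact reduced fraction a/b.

α = 1/8

F_att = 3/2·(g−p) = 3/2·(-14,16) = (-21.0000,24.0000)
o1: d²=121 > ρ²=13 → inactive
o2: d²=13 ≤ ρ²=13; F_rep = 11·(3,-2)/13² = (0.1953,-0.1302)
F = F_att + ΣF_rep = (-20.8047,23.8698)
Δp = p'−p = (-2.6006,2.9837); α = Δx/Fx = (-879/338) / (-3516/169) = 1/8
check: Δy/Fy = (2017/676) / (4034/169) = 1/8 ✓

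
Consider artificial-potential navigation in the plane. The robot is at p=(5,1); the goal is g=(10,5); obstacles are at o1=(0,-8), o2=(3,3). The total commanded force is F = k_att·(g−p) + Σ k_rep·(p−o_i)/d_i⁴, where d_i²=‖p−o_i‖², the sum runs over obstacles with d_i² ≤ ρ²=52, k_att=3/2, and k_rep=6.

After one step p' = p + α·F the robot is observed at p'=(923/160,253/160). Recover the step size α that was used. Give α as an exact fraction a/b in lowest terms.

α = 1/10

F_att = 3/2·(g−p) = 3/2·(5,4) = (7.5000,6.0000)
o1: d²=106 > ρ²=52 → inactive
o2: d²=8 ≤ ρ²=52; F_rep = 6·(2,-2)/8² = (0.1875,-0.1875)
F = F_att + ΣF_rep = (7.6875,5.8125)
Δp = p'−p = (0.7688,0.5813); α = Δx/Fx = (123/160) / (123/16) = 1/10
check: Δy/Fy = (93/160) / (93/16) = 1/10 ✓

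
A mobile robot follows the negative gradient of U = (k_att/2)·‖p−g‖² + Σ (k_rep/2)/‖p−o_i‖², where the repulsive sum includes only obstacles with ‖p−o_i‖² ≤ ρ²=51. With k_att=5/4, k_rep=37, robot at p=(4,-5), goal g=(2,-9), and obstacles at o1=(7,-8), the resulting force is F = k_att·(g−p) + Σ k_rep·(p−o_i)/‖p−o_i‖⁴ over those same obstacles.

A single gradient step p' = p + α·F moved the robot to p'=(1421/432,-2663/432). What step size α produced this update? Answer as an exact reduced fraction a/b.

F_att = 5/4·(g−p) = 5/4·(-2,-4) = (-2.5000,-5.0000)
o1: d²=18 ≤ ρ²=51; F_rep = 37·(-3,3)/18² = (-0.3426,0.3426)
F = F_att + ΣF_rep = (-2.8426,-4.6574)
Δp = p'−p = (-0.7106,-1.1644); α = Δx/Fx = (-307/432) / (-307/108) = 1/4
check: Δy/Fy = (-503/432) / (-503/108) = 1/4 ✓

α = 1/4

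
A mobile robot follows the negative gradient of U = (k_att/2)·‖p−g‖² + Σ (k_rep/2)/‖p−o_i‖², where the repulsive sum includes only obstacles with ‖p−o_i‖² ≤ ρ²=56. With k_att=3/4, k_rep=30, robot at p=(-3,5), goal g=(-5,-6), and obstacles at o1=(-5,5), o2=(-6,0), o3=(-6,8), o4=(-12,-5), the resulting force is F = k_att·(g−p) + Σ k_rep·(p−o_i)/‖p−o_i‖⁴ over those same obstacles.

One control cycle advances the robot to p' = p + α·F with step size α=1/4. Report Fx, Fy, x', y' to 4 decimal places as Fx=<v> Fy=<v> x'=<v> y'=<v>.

Fx=2.6056 Fy=-8.3980 x'=-2.3486 y'=2.9005

F_att = 3/4·(g−p) = 3/4·(-2,-11) = (-1.5000,-8.2500)
o1: d²=4 ≤ ρ²=56; F_rep = 30·(2,0)/4² = (3.7500,0.0000)
o2: d²=34 ≤ ρ²=56; F_rep = 30·(3,5)/34² = (0.0779,0.1298)
o3: d²=18 ≤ ρ²=56; F_rep = 30·(3,-3)/18² = (0.2778,-0.2778)
o4: d²=181 > ρ²=56 → inactive
F = F_att + ΣF_rep = (2.6056,-8.3980)
p' = p + 1/4·F = (-2.3486,2.9005)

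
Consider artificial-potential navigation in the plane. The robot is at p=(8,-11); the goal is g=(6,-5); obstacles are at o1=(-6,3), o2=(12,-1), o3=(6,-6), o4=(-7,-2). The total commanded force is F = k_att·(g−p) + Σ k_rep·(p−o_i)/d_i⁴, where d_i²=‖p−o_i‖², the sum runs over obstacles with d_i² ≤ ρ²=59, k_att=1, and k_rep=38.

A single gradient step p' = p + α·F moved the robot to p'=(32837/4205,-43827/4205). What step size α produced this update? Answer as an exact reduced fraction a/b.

α = 1/10

F_att = 1·(g−p) = 1·(-2,6) = (-2.0000,6.0000)
o1: d²=392 > ρ²=59 → inactive
o2: d²=116 > ρ²=59 → inactive
o3: d²=29 ≤ ρ²=59; F_rep = 38·(2,-5)/29² = (0.0904,-0.2259)
o4: d²=306 > ρ²=59 → inactive
F = F_att + ΣF_rep = (-1.9096,5.7741)
Δp = p'−p = (-0.1910,0.5774); α = Δx/Fx = (-803/4205) / (-1606/841) = 1/10
check: Δy/Fy = (2428/4205) / (4856/841) = 1/10 ✓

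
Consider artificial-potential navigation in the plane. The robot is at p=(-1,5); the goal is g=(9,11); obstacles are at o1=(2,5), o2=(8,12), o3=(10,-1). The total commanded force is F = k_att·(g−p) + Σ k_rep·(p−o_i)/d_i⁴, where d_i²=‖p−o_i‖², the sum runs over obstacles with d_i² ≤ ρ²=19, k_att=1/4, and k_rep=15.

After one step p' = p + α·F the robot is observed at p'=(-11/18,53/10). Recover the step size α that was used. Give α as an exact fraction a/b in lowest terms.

F_att = 1/4·(g−p) = 1/4·(10,6) = (2.5000,1.5000)
o1: d²=9 ≤ ρ²=19; F_rep = 15·(-3,0)/9² = (-0.5556,0.0000)
o2: d²=130 > ρ²=19 → inactive
o3: d²=157 > ρ²=19 → inactive
F = F_att + ΣF_rep = (1.9444,1.5000)
Δp = p'−p = (0.3889,0.3000); α = Δx/Fx = (7/18) / (35/18) = 1/5
check: Δy/Fy = (3/10) / (3/2) = 1/5 ✓

α = 1/5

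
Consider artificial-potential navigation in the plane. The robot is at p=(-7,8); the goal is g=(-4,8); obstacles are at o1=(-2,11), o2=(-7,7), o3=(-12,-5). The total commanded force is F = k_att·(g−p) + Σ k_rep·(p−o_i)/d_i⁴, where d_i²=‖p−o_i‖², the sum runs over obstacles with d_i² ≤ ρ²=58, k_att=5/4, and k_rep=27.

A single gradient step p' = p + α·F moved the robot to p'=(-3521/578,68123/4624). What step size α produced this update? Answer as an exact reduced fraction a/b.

F_att = 5/4·(g−p) = 5/4·(3,0) = (3.7500,0.0000)
o1: d²=34 ≤ ρ²=58; F_rep = 27·(-5,-3)/34² = (-0.1168,-0.0701)
o2: d²=1 ≤ ρ²=58; F_rep = 27·(0,1)/1² = (0.0000,27.0000)
o3: d²=194 > ρ²=58 → inactive
F = F_att + ΣF_rep = (3.6332,26.9299)
Δp = p'−p = (0.9083,6.7325); α = Δx/Fx = (525/578) / (1050/289) = 1/4
check: Δy/Fy = (31131/4624) / (31131/1156) = 1/4 ✓

α = 1/4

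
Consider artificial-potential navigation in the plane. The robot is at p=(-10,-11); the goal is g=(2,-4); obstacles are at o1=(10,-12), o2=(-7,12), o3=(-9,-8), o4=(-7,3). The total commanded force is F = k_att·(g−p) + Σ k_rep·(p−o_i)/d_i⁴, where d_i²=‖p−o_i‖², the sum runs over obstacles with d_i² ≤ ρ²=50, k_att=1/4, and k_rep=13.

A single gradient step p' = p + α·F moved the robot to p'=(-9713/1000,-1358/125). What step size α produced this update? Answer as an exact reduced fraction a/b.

F_att = 1/4·(g−p) = 1/4·(12,7) = (3.0000,1.7500)
o1: d²=401 > ρ²=50 → inactive
o2: d²=538 > ρ²=50 → inactive
o3: d²=10 ≤ ρ²=50; F_rep = 13·(-1,-3)/10² = (-0.1300,-0.3900)
o4: d²=205 > ρ²=50 → inactive
F = F_att + ΣF_rep = (2.8700,1.3600)
Δp = p'−p = (0.2870,0.1360); α = Δx/Fx = (287/1000) / (287/100) = 1/10
check: Δy/Fy = (17/125) / (34/25) = 1/10 ✓

α = 1/10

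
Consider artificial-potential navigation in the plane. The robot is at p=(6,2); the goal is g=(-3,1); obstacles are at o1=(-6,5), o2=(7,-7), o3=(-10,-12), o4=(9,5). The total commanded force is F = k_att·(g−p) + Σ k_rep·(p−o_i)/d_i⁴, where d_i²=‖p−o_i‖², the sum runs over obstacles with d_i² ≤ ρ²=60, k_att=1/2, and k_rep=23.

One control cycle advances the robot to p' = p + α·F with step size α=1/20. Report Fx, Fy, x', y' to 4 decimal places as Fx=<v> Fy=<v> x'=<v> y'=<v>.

F_att = 1/2·(g−p) = 1/2·(-9,-1) = (-4.5000,-0.5000)
o1: d²=153 > ρ²=60 → inactive
o2: d²=82 > ρ²=60 → inactive
o3: d²=452 > ρ²=60 → inactive
o4: d²=18 ≤ ρ²=60; F_rep = 23·(-3,-3)/18² = (-0.2130,-0.2130)
F = F_att + ΣF_rep = (-4.7130,-0.7130)
p' = p + 1/20·F = (5.7644,1.9644)

Fx=-4.7130 Fy=-0.7130 x'=5.7644 y'=1.9644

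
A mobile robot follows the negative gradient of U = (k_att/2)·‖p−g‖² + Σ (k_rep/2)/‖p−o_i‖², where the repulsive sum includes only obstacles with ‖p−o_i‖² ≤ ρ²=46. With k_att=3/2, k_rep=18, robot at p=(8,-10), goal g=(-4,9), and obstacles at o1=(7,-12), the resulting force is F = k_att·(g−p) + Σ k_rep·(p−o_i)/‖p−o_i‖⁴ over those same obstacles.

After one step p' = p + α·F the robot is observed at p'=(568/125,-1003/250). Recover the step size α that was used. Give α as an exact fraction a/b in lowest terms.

F_att = 3/2·(g−p) = 3/2·(-12,19) = (-18.0000,28.5000)
o1: d²=5 ≤ ρ²=46; F_rep = 18·(1,2)/5² = (0.7200,1.4400)
F = F_att + ΣF_rep = (-17.2800,29.9400)
Δp = p'−p = (-3.4560,5.9880); α = Δx/Fx = (-432/125) / (-432/25) = 1/5
check: Δy/Fy = (1497/250) / (1497/50) = 1/5 ✓

α = 1/5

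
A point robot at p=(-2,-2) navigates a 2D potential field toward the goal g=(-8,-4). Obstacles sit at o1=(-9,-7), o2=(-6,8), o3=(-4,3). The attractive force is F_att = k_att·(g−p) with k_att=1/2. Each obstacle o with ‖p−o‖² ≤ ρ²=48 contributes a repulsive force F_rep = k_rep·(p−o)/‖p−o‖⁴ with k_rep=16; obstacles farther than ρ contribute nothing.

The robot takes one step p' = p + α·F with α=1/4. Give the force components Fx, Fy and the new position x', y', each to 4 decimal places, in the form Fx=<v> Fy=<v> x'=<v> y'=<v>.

F_att = 1/2·(g−p) = 1/2·(-6,-2) = (-3.0000,-1.0000)
o1: d²=74 > ρ²=48 → inactive
o2: d²=116 > ρ²=48 → inactive
o3: d²=29 ≤ ρ²=48; F_rep = 16·(2,-5)/29² = (0.0380,-0.0951)
F = F_att + ΣF_rep = (-2.9620,-1.0951)
p' = p + 1/4·F = (-2.7405,-2.2738)

Fx=-2.9620 Fy=-1.0951 x'=-2.7405 y'=-2.2738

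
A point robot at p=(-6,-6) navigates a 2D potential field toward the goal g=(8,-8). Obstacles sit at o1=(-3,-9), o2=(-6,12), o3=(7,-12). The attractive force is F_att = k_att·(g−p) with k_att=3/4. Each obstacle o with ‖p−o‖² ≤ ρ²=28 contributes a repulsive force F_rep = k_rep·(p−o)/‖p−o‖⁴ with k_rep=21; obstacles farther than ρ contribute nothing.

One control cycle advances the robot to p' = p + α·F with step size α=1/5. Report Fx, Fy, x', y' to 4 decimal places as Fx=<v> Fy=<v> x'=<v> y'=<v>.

Fx=10.3056 Fy=-1.3056 x'=-3.9389 y'=-6.2611

F_att = 3/4·(g−p) = 3/4·(14,-2) = (10.5000,-1.5000)
o1: d²=18 ≤ ρ²=28; F_rep = 21·(-3,3)/18² = (-0.1944,0.1944)
o2: d²=324 > ρ²=28 → inactive
o3: d²=205 > ρ²=28 → inactive
F = F_att + ΣF_rep = (10.3056,-1.3056)
p' = p + 1/5·F = (-3.9389,-6.2611)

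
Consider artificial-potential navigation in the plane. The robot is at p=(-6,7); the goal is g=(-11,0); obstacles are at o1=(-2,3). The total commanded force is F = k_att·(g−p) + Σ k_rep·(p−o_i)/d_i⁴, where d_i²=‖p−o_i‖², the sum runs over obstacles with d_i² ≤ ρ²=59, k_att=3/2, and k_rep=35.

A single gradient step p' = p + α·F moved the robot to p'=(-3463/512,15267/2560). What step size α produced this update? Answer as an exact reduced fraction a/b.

F_att = 3/2·(g−p) = 3/2·(-5,-7) = (-7.5000,-10.5000)
o1: d²=32 ≤ ρ²=59; F_rep = 35·(-4,4)/32² = (-0.1367,0.1367)
F = F_att + ΣF_rep = (-7.6367,-10.3633)
Δp = p'−p = (-0.7637,-1.0363); α = Δx/Fx = (-391/512) / (-1955/256) = 1/10
check: Δy/Fy = (-2653/2560) / (-2653/256) = 1/10 ✓

α = 1/10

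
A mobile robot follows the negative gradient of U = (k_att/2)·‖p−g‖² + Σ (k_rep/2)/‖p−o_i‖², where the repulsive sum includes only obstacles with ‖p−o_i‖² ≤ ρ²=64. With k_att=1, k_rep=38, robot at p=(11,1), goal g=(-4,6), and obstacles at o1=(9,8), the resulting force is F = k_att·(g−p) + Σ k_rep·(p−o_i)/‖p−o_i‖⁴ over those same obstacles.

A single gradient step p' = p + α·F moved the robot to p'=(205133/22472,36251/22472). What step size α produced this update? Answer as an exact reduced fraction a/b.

F_att = 1·(g−p) = 1·(-15,5) = (-15.0000,5.0000)
o1: d²=53 ≤ ρ²=64; F_rep = 38·(2,-7)/53² = (0.0271,-0.0947)
F = F_att + ΣF_rep = (-14.9729,4.9053)
Δp = p'−p = (-1.8716,0.6132); α = Δx/Fx = (-42059/22472) / (-42059/2809) = 1/8
check: Δy/Fy = (13779/22472) / (13779/2809) = 1/8 ✓

α = 1/8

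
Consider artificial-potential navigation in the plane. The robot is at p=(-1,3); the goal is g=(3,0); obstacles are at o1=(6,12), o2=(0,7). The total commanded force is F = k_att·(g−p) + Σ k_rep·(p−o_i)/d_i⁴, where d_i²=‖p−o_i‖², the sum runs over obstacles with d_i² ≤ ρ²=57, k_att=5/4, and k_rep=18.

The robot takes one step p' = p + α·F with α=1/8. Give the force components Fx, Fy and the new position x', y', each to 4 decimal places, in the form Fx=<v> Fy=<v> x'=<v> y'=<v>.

F_att = 5/4·(g−p) = 5/4·(4,-3) = (5.0000,-3.7500)
o1: d²=130 > ρ²=57 → inactive
o2: d²=17 ≤ ρ²=57; F_rep = 18·(-1,-4)/17² = (-0.0623,-0.2491)
F = F_att + ΣF_rep = (4.9377,-3.9991)
p' = p + 1/8·F = (-0.3828,2.5001)

Fx=4.9377 Fy=-3.9991 x'=-0.3828 y'=2.5001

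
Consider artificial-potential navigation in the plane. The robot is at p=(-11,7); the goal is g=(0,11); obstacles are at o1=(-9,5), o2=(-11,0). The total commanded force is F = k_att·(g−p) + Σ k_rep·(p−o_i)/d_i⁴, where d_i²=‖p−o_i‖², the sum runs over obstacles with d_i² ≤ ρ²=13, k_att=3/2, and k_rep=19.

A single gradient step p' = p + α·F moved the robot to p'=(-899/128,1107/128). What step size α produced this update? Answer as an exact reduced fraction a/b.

α = 1/4

F_att = 3/2·(g−p) = 3/2·(11,4) = (16.5000,6.0000)
o1: d²=8 ≤ ρ²=13; F_rep = 19·(-2,2)/8² = (-0.5938,0.5938)
o2: d²=49 > ρ²=13 → inactive
F = F_att + ΣF_rep = (15.9062,6.5938)
Δp = p'−p = (3.9766,1.6484); α = Δx/Fx = (509/128) / (509/32) = 1/4
check: Δy/Fy = (211/128) / (211/32) = 1/4 ✓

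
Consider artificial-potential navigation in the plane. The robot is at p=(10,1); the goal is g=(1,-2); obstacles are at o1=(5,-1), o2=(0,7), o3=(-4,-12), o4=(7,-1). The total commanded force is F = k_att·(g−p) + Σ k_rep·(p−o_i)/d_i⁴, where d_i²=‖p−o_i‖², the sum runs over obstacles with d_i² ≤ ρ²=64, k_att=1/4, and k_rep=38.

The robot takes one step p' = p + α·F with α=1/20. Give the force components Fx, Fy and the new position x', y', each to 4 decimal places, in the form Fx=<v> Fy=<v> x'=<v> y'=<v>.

Fx=-1.3495 Fy=-0.2099 x'=9.9325 y'=0.9895

F_att = 1/4·(g−p) = 1/4·(-9,-3) = (-2.2500,-0.7500)
o1: d²=29 ≤ ρ²=64; F_rep = 38·(5,2)/29² = (0.2259,0.0904)
o2: d²=136 > ρ²=64 → inactive
o3: d²=365 > ρ²=64 → inactive
o4: d²=13 ≤ ρ²=64; F_rep = 38·(3,2)/13² = (0.6746,0.4497)
F = F_att + ΣF_rep = (-1.3495,-0.2099)
p' = p + 1/20·F = (9.9325,0.9895)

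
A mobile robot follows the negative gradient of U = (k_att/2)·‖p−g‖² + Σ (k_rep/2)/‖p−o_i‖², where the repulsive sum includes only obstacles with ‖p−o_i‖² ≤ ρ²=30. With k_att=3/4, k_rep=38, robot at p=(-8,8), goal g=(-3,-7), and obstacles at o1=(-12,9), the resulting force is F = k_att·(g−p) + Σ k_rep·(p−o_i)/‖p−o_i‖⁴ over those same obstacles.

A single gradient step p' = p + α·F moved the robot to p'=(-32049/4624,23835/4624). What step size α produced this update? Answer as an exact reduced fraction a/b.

α = 1/4

F_att = 3/4·(g−p) = 3/4·(5,-15) = (3.7500,-11.2500)
o1: d²=17 ≤ ρ²=30; F_rep = 38·(4,-1)/17² = (0.5260,-0.1315)
F = F_att + ΣF_rep = (4.2760,-11.3815)
Δp = p'−p = (1.0690,-2.8454); α = Δx/Fx = (4943/4624) / (4943/1156) = 1/4
check: Δy/Fy = (-13157/4624) / (-13157/1156) = 1/4 ✓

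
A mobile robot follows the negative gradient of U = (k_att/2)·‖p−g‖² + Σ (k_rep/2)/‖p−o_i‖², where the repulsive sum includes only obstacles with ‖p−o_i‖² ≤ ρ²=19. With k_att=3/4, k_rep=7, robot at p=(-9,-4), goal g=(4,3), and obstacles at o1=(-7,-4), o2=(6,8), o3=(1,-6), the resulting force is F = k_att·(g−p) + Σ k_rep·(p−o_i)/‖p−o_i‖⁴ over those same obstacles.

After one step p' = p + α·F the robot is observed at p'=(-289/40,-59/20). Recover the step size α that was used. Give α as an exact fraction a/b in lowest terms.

F_att = 3/4·(g−p) = 3/4·(13,7) = (9.7500,5.2500)
o1: d²=4 ≤ ρ²=19; F_rep = 7·(-2,0)/4² = (-0.8750,0.0000)
o2: d²=369 > ρ²=19 → inactive
o3: d²=104 > ρ²=19 → inactive
F = F_att + ΣF_rep = (8.8750,5.2500)
Δp = p'−p = (1.7750,1.0500); α = Δx/Fx = (71/40) / (71/8) = 1/5
check: Δy/Fy = (21/20) / (21/4) = 1/5 ✓

α = 1/5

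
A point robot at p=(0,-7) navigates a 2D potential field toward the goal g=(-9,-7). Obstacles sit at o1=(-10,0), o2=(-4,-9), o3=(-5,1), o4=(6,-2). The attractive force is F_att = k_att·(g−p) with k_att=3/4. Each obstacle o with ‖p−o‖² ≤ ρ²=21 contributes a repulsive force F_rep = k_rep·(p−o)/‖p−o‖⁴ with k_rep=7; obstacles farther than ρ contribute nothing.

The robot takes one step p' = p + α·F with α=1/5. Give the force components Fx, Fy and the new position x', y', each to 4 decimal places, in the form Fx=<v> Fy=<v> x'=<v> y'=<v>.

F_att = 3/4·(g−p) = 3/4·(-9,0) = (-6.7500,0.0000)
o1: d²=149 > ρ²=21 → inactive
o2: d²=20 ≤ ρ²=21; F_rep = 7·(4,2)/20² = (0.0700,0.0350)
o3: d²=89 > ρ²=21 → inactive
o4: d²=61 > ρ²=21 → inactive
F = F_att + ΣF_rep = (-6.6800,0.0350)
p' = p + 1/5·F = (-1.3360,-6.9930)

Fx=-6.6800 Fy=0.0350 x'=-1.3360 y'=-6.9930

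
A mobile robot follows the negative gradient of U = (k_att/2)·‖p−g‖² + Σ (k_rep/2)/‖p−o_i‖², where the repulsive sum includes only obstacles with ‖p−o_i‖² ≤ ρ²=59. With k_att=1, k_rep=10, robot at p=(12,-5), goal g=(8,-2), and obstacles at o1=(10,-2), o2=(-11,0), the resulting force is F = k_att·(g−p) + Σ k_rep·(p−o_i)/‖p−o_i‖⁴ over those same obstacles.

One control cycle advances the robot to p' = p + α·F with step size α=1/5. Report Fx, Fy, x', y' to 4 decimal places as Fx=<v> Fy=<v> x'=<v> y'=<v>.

F_att = 1·(g−p) = 1·(-4,3) = (-4.0000,3.0000)
o1: d²=13 ≤ ρ²=59; F_rep = 10·(2,-3)/13² = (0.1183,-0.1775)
o2: d²=554 > ρ²=59 → inactive
F = F_att + ΣF_rep = (-3.8817,2.8225)
p' = p + 1/5·F = (11.2237,-4.4355)

Fx=-3.8817 Fy=2.8225 x'=11.2237 y'=-4.4355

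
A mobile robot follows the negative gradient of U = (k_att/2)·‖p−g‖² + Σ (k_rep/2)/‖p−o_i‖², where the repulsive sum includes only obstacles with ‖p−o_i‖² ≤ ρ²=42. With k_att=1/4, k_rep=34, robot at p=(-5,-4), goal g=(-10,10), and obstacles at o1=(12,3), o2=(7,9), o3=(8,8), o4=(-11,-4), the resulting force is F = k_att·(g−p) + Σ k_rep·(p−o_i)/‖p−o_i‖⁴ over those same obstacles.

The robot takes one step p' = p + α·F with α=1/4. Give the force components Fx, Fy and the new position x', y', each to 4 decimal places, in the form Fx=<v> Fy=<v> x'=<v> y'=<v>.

Fx=-1.0926 Fy=3.5000 x'=-5.2731 y'=-3.1250

F_att = 1/4·(g−p) = 1/4·(-5,14) = (-1.2500,3.5000)
o1: d²=338 > ρ²=42 → inactive
o2: d²=313 > ρ²=42 → inactive
o3: d²=313 > ρ²=42 → inactive
o4: d²=36 ≤ ρ²=42; F_rep = 34·(6,0)/36² = (0.1574,0.0000)
F = F_att + ΣF_rep = (-1.0926,3.5000)
p' = p + 1/4·F = (-5.2731,-3.1250)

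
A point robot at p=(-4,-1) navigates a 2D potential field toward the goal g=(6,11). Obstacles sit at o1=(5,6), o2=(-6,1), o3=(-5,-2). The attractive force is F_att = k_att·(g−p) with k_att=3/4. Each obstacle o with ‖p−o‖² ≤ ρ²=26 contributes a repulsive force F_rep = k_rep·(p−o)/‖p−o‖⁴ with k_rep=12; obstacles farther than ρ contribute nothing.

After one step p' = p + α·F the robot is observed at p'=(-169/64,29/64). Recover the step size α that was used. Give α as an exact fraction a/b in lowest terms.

F_att = 3/4·(g−p) = 3/4·(10,12) = (7.5000,9.0000)
o1: d²=130 > ρ²=26 → inactive
o2: d²=8 ≤ ρ²=26; F_rep = 12·(2,-2)/8² = (0.3750,-0.3750)
o3: d²=2 ≤ ρ²=26; F_rep = 12·(1,1)/2² = (3.0000,3.0000)
F = F_att + ΣF_rep = (10.8750,11.6250)
Δp = p'−p = (1.3594,1.4531); α = Δx/Fx = (87/64) / (87/8) = 1/8
check: Δy/Fy = (93/64) / (93/8) = 1/8 ✓

α = 1/8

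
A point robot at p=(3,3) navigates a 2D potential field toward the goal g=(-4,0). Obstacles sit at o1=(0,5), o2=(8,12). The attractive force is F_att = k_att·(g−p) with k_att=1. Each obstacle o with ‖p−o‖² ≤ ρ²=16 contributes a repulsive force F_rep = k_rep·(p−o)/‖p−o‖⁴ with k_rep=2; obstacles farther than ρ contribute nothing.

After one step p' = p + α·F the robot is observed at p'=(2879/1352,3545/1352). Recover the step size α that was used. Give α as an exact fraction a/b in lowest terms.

α = 1/8

F_att = 1·(g−p) = 1·(-7,-3) = (-7.0000,-3.0000)
o1: d²=13 ≤ ρ²=16; F_rep = 2·(3,-2)/13² = (0.0355,-0.0237)
o2: d²=106 > ρ²=16 → inactive
F = F_att + ΣF_rep = (-6.9645,-3.0237)
Δp = p'−p = (-0.8706,-0.3780); α = Δx/Fx = (-1177/1352) / (-1177/169) = 1/8
check: Δy/Fy = (-511/1352) / (-511/169) = 1/8 ✓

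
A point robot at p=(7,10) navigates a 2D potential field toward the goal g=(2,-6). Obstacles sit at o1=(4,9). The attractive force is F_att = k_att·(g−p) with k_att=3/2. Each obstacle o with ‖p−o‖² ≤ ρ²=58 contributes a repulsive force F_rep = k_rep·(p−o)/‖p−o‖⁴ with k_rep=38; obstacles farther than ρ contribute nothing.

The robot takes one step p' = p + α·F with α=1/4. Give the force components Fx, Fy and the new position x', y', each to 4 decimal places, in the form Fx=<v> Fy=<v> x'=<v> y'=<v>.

F_att = 3/2·(g−p) = 3/2·(-5,-16) = (-7.5000,-24.0000)
o1: d²=10 ≤ ρ²=58; F_rep = 38·(3,1)/10² = (1.1400,0.3800)
F = F_att + ΣF_rep = (-6.3600,-23.6200)
p' = p + 1/4·F = (5.4100,4.0950)

Fx=-6.3600 Fy=-23.6200 x'=5.4100 y'=4.0950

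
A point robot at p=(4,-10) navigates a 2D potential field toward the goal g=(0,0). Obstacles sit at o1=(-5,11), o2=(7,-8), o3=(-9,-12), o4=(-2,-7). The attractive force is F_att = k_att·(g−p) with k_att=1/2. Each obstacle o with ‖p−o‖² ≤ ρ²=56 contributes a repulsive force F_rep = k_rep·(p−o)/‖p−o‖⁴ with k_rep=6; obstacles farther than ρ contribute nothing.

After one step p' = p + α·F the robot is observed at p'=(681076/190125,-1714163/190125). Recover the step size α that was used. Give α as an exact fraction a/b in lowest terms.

α = 1/5

F_att = 1/2·(g−p) = 1/2·(-4,10) = (-2.0000,5.0000)
o1: d²=522 > ρ²=56 → inactive
o2: d²=13 ≤ ρ²=56; F_rep = 6·(-3,-2)/13² = (-0.1065,-0.0710)
o3: d²=173 > ρ²=56 → inactive
o4: d²=45 ≤ ρ²=56; F_rep = 6·(6,-3)/45² = (0.0178,-0.0089)
F = F_att + ΣF_rep = (-2.0887,4.9201)
Δp = p'−p = (-0.4177,0.9840); α = Δx/Fx = (-79424/190125) / (-79424/38025) = 1/5
check: Δy/Fy = (187087/190125) / (187087/38025) = 1/5 ✓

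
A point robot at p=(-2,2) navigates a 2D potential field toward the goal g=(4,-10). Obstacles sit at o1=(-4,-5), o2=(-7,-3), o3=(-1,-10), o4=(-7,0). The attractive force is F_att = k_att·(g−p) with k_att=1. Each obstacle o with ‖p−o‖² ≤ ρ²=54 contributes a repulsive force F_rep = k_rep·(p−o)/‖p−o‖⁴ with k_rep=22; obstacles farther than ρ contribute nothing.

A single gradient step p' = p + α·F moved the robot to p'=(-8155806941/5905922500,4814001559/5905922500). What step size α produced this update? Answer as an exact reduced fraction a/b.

F_att = 1·(g−p) = 1·(6,-12) = (6.0000,-12.0000)
o1: d²=53 ≤ ρ²=54; F_rep = 22·(2,7)/53² = (0.0157,0.0548)
o2: d²=50 ≤ ρ²=54; F_rep = 22·(5,5)/50² = (0.0440,0.0440)
o3: d²=145 > ρ²=54 → inactive
o4: d²=29 ≤ ρ²=54; F_rep = 22·(5,2)/29² = (0.1308,0.0523)
F = F_att + ΣF_rep = (6.1905,-11.8489)
Δp = p'−p = (0.6190,-1.1849); α = Δx/Fx = (3656038059/5905922500) / (3656038059/590592250) = 1/10
check: Δy/Fy = (-6997843441/5905922500) / (-6997843441/590592250) = 1/10 ✓

α = 1/10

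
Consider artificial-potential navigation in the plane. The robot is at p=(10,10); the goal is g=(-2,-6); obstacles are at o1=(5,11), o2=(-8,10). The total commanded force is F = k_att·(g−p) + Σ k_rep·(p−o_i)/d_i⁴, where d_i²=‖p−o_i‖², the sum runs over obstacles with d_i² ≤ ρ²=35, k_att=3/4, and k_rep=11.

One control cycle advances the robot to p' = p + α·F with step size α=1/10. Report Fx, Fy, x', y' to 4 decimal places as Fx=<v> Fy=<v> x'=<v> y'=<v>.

Fx=-8.9186 Fy=-12.0163 x'=9.1081 y'=8.7984

F_att = 3/4·(g−p) = 3/4·(-12,-16) = (-9.0000,-12.0000)
o1: d²=26 ≤ ρ²=35; F_rep = 11·(5,-1)/26² = (0.0814,-0.0163)
o2: d²=324 > ρ²=35 → inactive
F = F_att + ΣF_rep = (-8.9186,-12.0163)
p' = p + 1/10·F = (9.1081,8.7984)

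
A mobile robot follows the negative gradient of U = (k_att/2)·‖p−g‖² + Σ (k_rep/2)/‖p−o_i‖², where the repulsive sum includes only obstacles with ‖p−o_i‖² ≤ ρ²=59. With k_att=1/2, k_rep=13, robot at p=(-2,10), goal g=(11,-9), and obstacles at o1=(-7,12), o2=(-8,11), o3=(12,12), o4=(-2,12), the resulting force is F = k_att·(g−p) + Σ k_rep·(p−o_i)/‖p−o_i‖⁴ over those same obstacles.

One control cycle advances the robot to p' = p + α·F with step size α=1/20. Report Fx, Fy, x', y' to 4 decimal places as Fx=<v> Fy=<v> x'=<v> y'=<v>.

Fx=6.6343 Fy=-11.1654 x'=-1.6683 y'=9.4417

F_att = 1/2·(g−p) = 1/2·(13,-19) = (6.5000,-9.5000)
o1: d²=29 ≤ ρ²=59; F_rep = 13·(5,-2)/29² = (0.0773,-0.0309)
o2: d²=37 ≤ ρ²=59; F_rep = 13·(6,-1)/37² = (0.0570,-0.0095)
o3: d²=200 > ρ²=59 → inactive
o4: d²=4 ≤ ρ²=59; F_rep = 13·(0,-2)/4² = (0.0000,-1.6250)
F = F_att + ΣF_rep = (6.6343,-11.1654)
p' = p + 1/20·F = (-1.6683,9.4417)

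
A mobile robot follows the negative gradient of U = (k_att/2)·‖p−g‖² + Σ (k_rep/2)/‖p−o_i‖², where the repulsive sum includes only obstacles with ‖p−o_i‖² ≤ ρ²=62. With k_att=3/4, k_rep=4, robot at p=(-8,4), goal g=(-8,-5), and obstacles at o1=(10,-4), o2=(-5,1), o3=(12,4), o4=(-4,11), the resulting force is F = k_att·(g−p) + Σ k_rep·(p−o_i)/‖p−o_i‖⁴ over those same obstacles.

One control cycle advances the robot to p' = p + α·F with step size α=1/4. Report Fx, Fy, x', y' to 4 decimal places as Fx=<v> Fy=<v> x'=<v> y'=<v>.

Fx=-0.0370 Fy=-6.7130 x'=-8.0093 y'=2.3218

F_att = 3/4·(g−p) = 3/4·(0,-9) = (0.0000,-6.7500)
o1: d²=388 > ρ²=62 → inactive
o2: d²=18 ≤ ρ²=62; F_rep = 4·(-3,3)/18² = (-0.0370,0.0370)
o3: d²=400 > ρ²=62 → inactive
o4: d²=65 > ρ²=62 → inactive
F = F_att + ΣF_rep = (-0.0370,-6.7130)
p' = p + 1/4·F = (-8.0093,2.3218)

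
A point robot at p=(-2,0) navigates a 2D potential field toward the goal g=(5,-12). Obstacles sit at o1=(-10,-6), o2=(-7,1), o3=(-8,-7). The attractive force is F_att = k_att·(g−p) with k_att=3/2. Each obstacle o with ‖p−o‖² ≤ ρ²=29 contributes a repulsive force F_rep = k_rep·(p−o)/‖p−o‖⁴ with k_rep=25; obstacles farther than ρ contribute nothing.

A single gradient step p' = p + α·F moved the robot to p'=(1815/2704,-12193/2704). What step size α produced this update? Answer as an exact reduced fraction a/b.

α = 1/4

F_att = 3/2·(g−p) = 3/2·(7,-12) = (10.5000,-18.0000)
o1: d²=100 > ρ²=29 → inactive
o2: d²=26 ≤ ρ²=29; F_rep = 25·(5,-1)/26² = (0.1849,-0.0370)
o3: d²=85 > ρ²=29 → inactive
F = F_att + ΣF_rep = (10.6849,-18.0370)
Δp = p'−p = (2.6712,-4.5092); α = Δx/Fx = (7223/2704) / (7223/676) = 1/4
check: Δy/Fy = (-12193/2704) / (-12193/676) = 1/4 ✓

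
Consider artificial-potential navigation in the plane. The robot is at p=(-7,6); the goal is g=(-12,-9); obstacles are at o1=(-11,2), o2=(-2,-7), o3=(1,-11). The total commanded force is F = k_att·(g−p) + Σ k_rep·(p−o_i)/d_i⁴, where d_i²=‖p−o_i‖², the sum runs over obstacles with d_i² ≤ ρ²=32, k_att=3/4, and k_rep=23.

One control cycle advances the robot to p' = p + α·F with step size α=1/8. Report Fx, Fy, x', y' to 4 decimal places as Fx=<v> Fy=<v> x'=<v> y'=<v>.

Fx=-3.6602 Fy=-11.1602 x'=-7.4575 y'=4.6050

F_att = 3/4·(g−p) = 3/4·(-5,-15) = (-3.7500,-11.2500)
o1: d²=32 ≤ ρ²=32; F_rep = 23·(4,4)/32² = (0.0898,0.0898)
o2: d²=194 > ρ²=32 → inactive
o3: d²=353 > ρ²=32 → inactive
F = F_att + ΣF_rep = (-3.6602,-11.1602)
p' = p + 1/8·F = (-7.4575,4.6050)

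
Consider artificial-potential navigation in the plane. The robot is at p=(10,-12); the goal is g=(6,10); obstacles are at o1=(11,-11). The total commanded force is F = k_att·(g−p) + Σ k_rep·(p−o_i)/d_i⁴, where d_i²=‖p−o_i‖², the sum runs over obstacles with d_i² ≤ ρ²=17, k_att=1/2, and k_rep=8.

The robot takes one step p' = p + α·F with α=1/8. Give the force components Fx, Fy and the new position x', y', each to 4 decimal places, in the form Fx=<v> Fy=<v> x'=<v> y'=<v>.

F_att = 1/2·(g−p) = 1/2·(-4,22) = (-2.0000,11.0000)
o1: d²=2 ≤ ρ²=17; F_rep = 8·(-1,-1)/2² = (-2.0000,-2.0000)
F = F_att + ΣF_rep = (-4.0000,9.0000)
p' = p + 1/8·F = (9.5000,-10.8750)

Fx=-4.0000 Fy=9.0000 x'=9.5000 y'=-10.8750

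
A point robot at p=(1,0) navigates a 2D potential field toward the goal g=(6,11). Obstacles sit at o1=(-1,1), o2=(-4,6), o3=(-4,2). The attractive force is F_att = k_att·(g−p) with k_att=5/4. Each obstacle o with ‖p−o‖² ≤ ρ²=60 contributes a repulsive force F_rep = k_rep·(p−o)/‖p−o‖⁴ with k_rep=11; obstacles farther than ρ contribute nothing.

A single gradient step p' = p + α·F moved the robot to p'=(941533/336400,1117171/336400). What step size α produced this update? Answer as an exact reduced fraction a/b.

F_att = 5/4·(g−p) = 5/4·(5,11) = (6.2500,13.7500)
o1: d²=5 ≤ ρ²=60; F_rep = 11·(2,-1)/5² = (0.8800,-0.4400)
o2: d²=61 > ρ²=60 → inactive
o3: d²=29 ≤ ρ²=60; F_rep = 11·(5,-2)/29² = (0.0654,-0.0262)
F = F_att + ΣF_rep = (7.1954,13.2838)
Δp = p'−p = (1.7988,3.3210); α = Δx/Fx = (605133/336400) / (605133/84100) = 1/4
check: Δy/Fy = (1117171/336400) / (1117171/84100) = 1/4 ✓

α = 1/4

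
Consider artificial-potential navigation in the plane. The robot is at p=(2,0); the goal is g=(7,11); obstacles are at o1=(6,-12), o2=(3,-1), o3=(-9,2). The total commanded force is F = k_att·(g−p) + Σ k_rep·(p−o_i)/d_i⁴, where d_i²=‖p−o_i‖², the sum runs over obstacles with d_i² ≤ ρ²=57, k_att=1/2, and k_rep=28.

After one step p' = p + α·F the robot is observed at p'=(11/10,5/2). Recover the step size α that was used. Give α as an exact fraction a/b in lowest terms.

F_att = 1/2·(g−p) = 1/2·(5,11) = (2.5000,5.5000)
o1: d²=160 > ρ²=57 → inactive
o2: d²=2 ≤ ρ²=57; F_rep = 28·(-1,1)/2² = (-7.0000,7.0000)
o3: d²=125 > ρ²=57 → inactive
F = F_att + ΣF_rep = (-4.5000,12.5000)
Δp = p'−p = (-0.9000,2.5000); α = Δx/Fx = (-9/10) / (-9/2) = 1/5
check: Δy/Fy = (5/2) / (25/2) = 1/5 ✓

α = 1/5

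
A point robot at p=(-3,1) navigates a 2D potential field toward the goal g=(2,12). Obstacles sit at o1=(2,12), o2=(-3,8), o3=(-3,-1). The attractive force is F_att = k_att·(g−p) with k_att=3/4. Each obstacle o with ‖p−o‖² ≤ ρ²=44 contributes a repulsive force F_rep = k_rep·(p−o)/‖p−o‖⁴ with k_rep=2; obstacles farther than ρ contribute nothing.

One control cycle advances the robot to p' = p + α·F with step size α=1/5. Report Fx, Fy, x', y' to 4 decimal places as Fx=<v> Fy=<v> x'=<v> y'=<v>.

Fx=3.7500 Fy=8.5000 x'=-2.2500 y'=2.7000

F_att = 3/4·(g−p) = 3/4·(5,11) = (3.7500,8.2500)
o1: d²=146 > ρ²=44 → inactive
o2: d²=49 > ρ²=44 → inactive
o3: d²=4 ≤ ρ²=44; F_rep = 2·(0,2)/4² = (0.0000,0.2500)
F = F_att + ΣF_rep = (3.7500,8.5000)
p' = p + 1/5·F = (-2.2500,2.7000)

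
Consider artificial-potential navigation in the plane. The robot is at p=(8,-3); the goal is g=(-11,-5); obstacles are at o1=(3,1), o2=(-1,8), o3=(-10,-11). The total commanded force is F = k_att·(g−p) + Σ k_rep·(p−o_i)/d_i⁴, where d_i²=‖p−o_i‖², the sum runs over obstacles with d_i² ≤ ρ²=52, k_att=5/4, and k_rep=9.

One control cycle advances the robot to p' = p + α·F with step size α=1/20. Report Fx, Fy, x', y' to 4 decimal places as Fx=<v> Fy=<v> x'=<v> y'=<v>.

Fx=-23.7232 Fy=-2.5214 x'=6.8138 y'=-3.1261

F_att = 5/4·(g−p) = 5/4·(-19,-2) = (-23.7500,-2.5000)
o1: d²=41 ≤ ρ²=52; F_rep = 9·(5,-4)/41² = (0.0268,-0.0214)
o2: d²=202 > ρ²=52 → inactive
o3: d²=388 > ρ²=52 → inactive
F = F_att + ΣF_rep = (-23.7232,-2.5214)
p' = p + 1/20·F = (6.8138,-3.1261)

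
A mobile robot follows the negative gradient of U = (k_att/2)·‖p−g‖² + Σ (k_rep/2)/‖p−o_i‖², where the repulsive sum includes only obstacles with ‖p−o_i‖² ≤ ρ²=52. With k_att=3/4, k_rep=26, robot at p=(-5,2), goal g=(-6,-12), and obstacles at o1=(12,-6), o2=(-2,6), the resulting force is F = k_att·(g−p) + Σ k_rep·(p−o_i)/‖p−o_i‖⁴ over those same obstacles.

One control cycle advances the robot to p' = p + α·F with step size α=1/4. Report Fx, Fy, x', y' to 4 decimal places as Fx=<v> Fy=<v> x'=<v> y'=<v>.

F_att = 3/4·(g−p) = 3/4·(-1,-14) = (-0.7500,-10.5000)
o1: d²=353 > ρ²=52 → inactive
o2: d²=25 ≤ ρ²=52; F_rep = 26·(-3,-4)/25² = (-0.1248,-0.1664)
F = F_att + ΣF_rep = (-0.8748,-10.6664)
p' = p + 1/4·F = (-5.2187,-0.6666)

Fx=-0.8748 Fy=-10.6664 x'=-5.2187 y'=-0.6666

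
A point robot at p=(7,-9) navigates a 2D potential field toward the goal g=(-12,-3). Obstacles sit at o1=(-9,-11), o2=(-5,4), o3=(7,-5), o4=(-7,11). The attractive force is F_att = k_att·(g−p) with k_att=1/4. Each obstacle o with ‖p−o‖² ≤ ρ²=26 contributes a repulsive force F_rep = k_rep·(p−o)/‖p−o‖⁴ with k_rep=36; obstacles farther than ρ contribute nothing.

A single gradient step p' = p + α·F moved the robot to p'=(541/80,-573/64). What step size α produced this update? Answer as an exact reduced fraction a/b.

α = 1/20

F_att = 1/4·(g−p) = 1/4·(-19,6) = (-4.7500,1.5000)
o1: d²=260 > ρ²=26 → inactive
o2: d²=313 > ρ²=26 → inactive
o3: d²=16 ≤ ρ²=26; F_rep = 36·(0,-4)/16² = (0.0000,-0.5625)
o4: d²=596 > ρ²=26 → inactive
F = F_att + ΣF_rep = (-4.7500,0.9375)
Δp = p'−p = (-0.2375,0.0469); α = Δx/Fx = (-19/80) / (-19/4) = 1/20
check: Δy/Fy = (3/64) / (15/16) = 1/20 ✓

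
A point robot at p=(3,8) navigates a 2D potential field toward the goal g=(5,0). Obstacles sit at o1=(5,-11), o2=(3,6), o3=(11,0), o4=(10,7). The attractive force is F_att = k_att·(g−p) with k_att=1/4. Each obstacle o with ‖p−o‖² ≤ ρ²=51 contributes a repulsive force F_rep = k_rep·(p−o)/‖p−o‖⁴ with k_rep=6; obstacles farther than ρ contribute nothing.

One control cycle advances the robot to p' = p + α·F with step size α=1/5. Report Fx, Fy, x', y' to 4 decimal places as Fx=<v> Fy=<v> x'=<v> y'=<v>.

F_att = 1/4·(g−p) = 1/4·(2,-8) = (0.5000,-2.0000)
o1: d²=365 > ρ²=51 → inactive
o2: d²=4 ≤ ρ²=51; F_rep = 6·(0,2)/4² = (0.0000,0.7500)
o3: d²=128 > ρ²=51 → inactive
o4: d²=50 ≤ ρ²=51; F_rep = 6·(-7,1)/50² = (-0.0168,0.0024)
F = F_att + ΣF_rep = (0.4832,-1.2476)
p' = p + 1/5·F = (3.0966,7.7505)

Fx=0.4832 Fy=-1.2476 x'=3.0966 y'=7.7505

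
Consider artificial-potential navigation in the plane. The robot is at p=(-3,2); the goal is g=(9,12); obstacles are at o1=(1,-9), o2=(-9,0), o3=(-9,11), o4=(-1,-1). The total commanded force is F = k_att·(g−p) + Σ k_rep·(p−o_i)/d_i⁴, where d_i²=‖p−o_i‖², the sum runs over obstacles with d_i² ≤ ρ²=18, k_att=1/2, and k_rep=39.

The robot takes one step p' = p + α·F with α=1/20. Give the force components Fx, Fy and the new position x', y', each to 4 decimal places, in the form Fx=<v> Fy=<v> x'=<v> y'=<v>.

F_att = 1/2·(g−p) = 1/2·(12,10) = (6.0000,5.0000)
o1: d²=137 > ρ²=18 → inactive
o2: d²=40 > ρ²=18 → inactive
o3: d²=117 > ρ²=18 → inactive
o4: d²=13 ≤ ρ²=18; F_rep = 39·(-2,3)/13² = (-0.4615,0.6923)
F = F_att + ΣF_rep = (5.5385,5.6923)
p' = p + 1/20·F = (-2.7231,2.2846)

Fx=5.5385 Fy=5.6923 x'=-2.7231 y'=2.2846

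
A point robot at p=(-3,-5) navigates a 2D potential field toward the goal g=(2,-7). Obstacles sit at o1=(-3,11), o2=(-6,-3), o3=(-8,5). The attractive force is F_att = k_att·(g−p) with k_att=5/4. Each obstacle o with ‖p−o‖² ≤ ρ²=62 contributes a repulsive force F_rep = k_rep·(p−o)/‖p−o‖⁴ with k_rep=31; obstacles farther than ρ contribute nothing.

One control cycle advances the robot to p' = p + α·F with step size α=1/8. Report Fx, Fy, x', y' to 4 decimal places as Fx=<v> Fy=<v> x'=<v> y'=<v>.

Fx=6.8003 Fy=-2.8669 x'=-2.1500 y'=-5.3584

F_att = 5/4·(g−p) = 5/4·(5,-2) = (6.2500,-2.5000)
o1: d²=256 > ρ²=62 → inactive
o2: d²=13 ≤ ρ²=62; F_rep = 31·(3,-2)/13² = (0.5503,-0.3669)
o3: d²=125 > ρ²=62 → inactive
F = F_att + ΣF_rep = (6.8003,-2.8669)
p' = p + 1/8·F = (-2.1500,-5.3584)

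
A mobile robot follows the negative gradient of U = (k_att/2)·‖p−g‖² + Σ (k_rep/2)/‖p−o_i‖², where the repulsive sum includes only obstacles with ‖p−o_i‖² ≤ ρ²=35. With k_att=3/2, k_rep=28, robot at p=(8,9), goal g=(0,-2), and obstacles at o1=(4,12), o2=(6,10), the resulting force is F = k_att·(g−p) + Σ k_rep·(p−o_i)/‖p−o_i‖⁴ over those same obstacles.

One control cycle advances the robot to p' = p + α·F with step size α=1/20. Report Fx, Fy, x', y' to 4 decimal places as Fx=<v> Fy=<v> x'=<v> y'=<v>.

Fx=-9.5808 Fy=-17.7544 x'=7.5210 y'=8.1123

F_att = 3/2·(g−p) = 3/2·(-8,-11) = (-12.0000,-16.5000)
o1: d²=25 ≤ ρ²=35; F_rep = 28·(4,-3)/25² = (0.1792,-0.1344)
o2: d²=5 ≤ ρ²=35; F_rep = 28·(2,-1)/5² = (2.2400,-1.1200)
F = F_att + ΣF_rep = (-9.5808,-17.7544)
p' = p + 1/20·F = (7.5210,8.1123)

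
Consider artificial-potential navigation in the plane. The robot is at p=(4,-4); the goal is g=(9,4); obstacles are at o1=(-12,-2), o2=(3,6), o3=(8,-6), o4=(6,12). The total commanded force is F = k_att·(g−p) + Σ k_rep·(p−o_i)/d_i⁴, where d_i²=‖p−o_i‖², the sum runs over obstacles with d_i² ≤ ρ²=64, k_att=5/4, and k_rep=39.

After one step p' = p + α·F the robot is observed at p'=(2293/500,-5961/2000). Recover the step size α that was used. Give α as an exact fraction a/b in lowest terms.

α = 1/10

F_att = 5/4·(g−p) = 5/4·(5,8) = (6.2500,10.0000)
o1: d²=260 > ρ²=64 → inactive
o2: d²=101 > ρ²=64 → inactive
o3: d²=20 ≤ ρ²=64; F_rep = 39·(-4,2)/20² = (-0.3900,0.1950)
o4: d²=260 > ρ²=64 → inactive
F = F_att + ΣF_rep = (5.8600,10.1950)
Δp = p'−p = (0.5860,1.0195); α = Δx/Fx = (293/500) / (293/50) = 1/10
check: Δy/Fy = (2039/2000) / (2039/200) = 1/10 ✓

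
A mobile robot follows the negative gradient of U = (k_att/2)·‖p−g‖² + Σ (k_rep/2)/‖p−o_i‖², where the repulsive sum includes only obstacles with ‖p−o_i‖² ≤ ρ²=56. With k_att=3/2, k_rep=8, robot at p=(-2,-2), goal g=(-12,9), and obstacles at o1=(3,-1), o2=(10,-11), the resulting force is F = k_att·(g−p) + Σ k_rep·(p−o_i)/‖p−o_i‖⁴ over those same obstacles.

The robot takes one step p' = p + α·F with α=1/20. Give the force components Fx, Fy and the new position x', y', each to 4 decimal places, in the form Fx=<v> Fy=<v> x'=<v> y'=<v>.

Fx=-15.0592 Fy=16.4882 x'=-2.7530 y'=-1.1756

F_att = 3/2·(g−p) = 3/2·(-10,11) = (-15.0000,16.5000)
o1: d²=26 ≤ ρ²=56; F_rep = 8·(-5,-1)/26² = (-0.0592,-0.0118)
o2: d²=225 > ρ²=56 → inactive
F = F_att + ΣF_rep = (-15.0592,16.4882)
p' = p + 1/20·F = (-2.7530,-1.1756)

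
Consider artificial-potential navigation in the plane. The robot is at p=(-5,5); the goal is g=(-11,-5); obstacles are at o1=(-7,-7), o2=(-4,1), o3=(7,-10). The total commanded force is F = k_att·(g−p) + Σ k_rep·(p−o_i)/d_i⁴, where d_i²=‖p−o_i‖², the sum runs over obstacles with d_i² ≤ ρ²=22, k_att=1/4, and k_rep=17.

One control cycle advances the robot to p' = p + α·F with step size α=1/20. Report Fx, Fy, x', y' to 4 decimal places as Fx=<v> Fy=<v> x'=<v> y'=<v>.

F_att = 1/4·(g−p) = 1/4·(-6,-10) = (-1.5000,-2.5000)
o1: d²=148 > ρ²=22 → inactive
o2: d²=17 ≤ ρ²=22; F_rep = 17·(-1,4)/17² = (-0.0588,0.2353)
o3: d²=369 > ρ²=22 → inactive
F = F_att + ΣF_rep = (-1.5588,-2.2647)
p' = p + 1/20·F = (-5.0779,4.8868)

Fx=-1.5588 Fy=-2.2647 x'=-5.0779 y'=4.8868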